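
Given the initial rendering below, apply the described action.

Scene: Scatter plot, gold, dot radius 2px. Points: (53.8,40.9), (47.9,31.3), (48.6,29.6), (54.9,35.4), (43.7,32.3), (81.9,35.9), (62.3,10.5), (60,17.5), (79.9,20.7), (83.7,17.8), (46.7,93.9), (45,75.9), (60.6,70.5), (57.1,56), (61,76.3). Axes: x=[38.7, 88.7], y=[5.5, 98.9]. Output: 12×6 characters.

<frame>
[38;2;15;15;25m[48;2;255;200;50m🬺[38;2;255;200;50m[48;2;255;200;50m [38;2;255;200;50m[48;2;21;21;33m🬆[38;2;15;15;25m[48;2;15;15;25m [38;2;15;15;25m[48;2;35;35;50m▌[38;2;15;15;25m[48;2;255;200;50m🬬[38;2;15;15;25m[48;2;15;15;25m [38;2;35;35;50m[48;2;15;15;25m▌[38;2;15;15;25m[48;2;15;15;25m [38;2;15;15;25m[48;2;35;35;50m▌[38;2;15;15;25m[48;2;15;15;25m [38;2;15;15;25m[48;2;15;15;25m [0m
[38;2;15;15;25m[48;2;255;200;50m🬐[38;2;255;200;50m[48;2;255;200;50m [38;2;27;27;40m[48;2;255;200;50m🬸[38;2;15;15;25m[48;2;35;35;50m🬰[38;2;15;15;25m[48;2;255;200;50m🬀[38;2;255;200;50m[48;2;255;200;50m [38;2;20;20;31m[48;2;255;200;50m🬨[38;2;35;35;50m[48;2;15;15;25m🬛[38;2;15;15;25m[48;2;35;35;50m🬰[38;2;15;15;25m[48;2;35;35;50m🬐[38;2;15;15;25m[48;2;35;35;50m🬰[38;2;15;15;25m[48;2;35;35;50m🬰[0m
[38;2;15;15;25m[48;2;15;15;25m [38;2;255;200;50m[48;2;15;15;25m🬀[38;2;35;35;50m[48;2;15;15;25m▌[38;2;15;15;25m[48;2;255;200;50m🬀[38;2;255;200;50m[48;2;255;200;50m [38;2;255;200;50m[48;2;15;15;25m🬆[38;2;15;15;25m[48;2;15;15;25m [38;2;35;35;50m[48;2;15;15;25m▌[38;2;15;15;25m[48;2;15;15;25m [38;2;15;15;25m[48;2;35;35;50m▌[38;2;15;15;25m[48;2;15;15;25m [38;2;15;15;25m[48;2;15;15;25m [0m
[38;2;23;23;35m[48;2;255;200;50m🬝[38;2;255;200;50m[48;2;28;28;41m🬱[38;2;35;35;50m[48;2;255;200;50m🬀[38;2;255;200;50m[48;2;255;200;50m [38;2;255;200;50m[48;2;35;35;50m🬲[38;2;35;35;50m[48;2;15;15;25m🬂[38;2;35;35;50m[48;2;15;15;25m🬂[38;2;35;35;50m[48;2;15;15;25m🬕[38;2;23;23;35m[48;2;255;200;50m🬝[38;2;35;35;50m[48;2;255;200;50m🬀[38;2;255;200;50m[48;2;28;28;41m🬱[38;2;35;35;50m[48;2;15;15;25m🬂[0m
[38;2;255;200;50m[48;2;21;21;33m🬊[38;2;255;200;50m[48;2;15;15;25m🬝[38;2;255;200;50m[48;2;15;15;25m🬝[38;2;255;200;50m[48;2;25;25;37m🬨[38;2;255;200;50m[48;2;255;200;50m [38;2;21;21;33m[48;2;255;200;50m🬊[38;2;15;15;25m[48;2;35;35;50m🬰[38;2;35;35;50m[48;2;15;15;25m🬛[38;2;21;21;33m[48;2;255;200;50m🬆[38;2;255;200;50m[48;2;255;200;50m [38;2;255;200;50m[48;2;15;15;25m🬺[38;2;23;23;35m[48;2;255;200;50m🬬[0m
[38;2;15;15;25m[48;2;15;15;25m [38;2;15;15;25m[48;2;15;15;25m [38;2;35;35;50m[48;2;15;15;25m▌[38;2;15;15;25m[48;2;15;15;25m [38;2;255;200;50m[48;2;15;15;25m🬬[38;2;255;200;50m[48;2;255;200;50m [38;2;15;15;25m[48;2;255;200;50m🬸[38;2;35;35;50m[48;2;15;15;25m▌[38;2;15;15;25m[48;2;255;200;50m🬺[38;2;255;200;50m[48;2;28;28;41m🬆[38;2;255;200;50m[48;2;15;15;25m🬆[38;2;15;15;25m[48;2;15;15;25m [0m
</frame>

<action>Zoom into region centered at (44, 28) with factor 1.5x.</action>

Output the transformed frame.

<frame>
[38;2;15;15;25m[48;2;15;15;25m [38;2;15;15;25m[48;2;15;15;25m [38;2;35;35;50m[48;2;15;15;25m▌[38;2;15;15;25m[48;2;15;15;25m [38;2;15;15;25m[48;2;35;35;50m▌[38;2;15;15;25m[48;2;15;15;25m [38;2;15;15;25m[48;2;15;15;25m [38;2;35;35;50m[48;2;15;15;25m▌[38;2;15;15;25m[48;2;15;15;25m [38;2;255;200;50m[48;2;25;25;37m🬙[38;2;255;200;50m[48;2;15;15;25m🬝[38;2;255;200;50m[48;2;15;15;25m🬀[0m
[38;2;15;15;25m[48;2;35;35;50m🬰[38;2;15;15;25m[48;2;35;35;50m🬰[38;2;35;35;50m[48;2;15;15;25m🬛[38;2;15;15;25m[48;2;35;35;50m🬰[38;2;15;15;25m[48;2;35;35;50m🬐[38;2;23;23;35m[48;2;255;200;50m🬝[38;2;15;15;25m[48;2;35;35;50m🬰[38;2;27;27;40m[48;2;255;200;50m🬬[38;2;15;15;25m[48;2;255;200;50m🬐[38;2;255;200;50m[48;2;255;200;50m [38;2;20;20;31m[48;2;255;200;50m🬨[38;2;15;15;25m[48;2;35;35;50m🬰[0m
[38;2;15;15;25m[48;2;15;15;25m [38;2;15;15;25m[48;2;15;15;25m [38;2;35;35;50m[48;2;15;15;25m▌[38;2;15;15;25m[48;2;15;15;25m [38;2;23;23;35m[48;2;255;200;50m🬴[38;2;255;200;50m[48;2;255;200;50m [38;2;255;200;50m[48;2;255;200;50m [38;2;255;200;50m[48;2;255;200;50m [38;2;15;15;25m[48;2;255;200;50m🬧[38;2;255;200;50m[48;2;15;15;25m🬬[38;2;255;200;50m[48;2;15;15;25m🬆[38;2;15;15;25m[48;2;15;15;25m [0m
[38;2;35;35;50m[48;2;15;15;25m🬂[38;2;35;35;50m[48;2;15;15;25m🬂[38;2;35;35;50m[48;2;15;15;25m🬕[38;2;35;35;50m[48;2;15;15;25m🬂[38;2;35;35;50m[48;2;15;15;25m🬨[38;2;255;200;50m[48;2;19;19;30m🬁[38;2;255;200;50m[48;2;19;19;30m🬁[38;2;255;200;50m[48;2;21;21;33m🬆[38;2;35;35;50m[48;2;15;15;25m🬂[38;2;35;35;50m[48;2;15;15;25m🬨[38;2;28;28;41m[48;2;255;200;50m🬆[38;2;255;200;50m[48;2;35;35;50m🬺[0m
[38;2;15;15;25m[48;2;35;35;50m🬰[38;2;15;15;25m[48;2;35;35;50m🬰[38;2;35;35;50m[48;2;15;15;25m🬛[38;2;15;15;25m[48;2;35;35;50m🬰[38;2;15;15;25m[48;2;35;35;50m🬐[38;2;15;15;25m[48;2;35;35;50m🬰[38;2;15;15;25m[48;2;35;35;50m🬰[38;2;35;35;50m[48;2;15;15;25m🬛[38;2;15;15;25m[48;2;35;35;50m🬰[38;2;15;15;25m[48;2;35;35;50m🬐[38;2;23;23;35m[48;2;255;200;50m🬺[38;2;255;200;50m[48;2;21;21;33m🬆[0m
[38;2;15;15;25m[48;2;15;15;25m [38;2;15;15;25m[48;2;15;15;25m [38;2;35;35;50m[48;2;15;15;25m▌[38;2;15;15;25m[48;2;15;15;25m [38;2;15;15;25m[48;2;35;35;50m▌[38;2;15;15;25m[48;2;15;15;25m [38;2;15;15;25m[48;2;15;15;25m [38;2;35;35;50m[48;2;15;15;25m▌[38;2;15;15;25m[48;2;15;15;25m [38;2;15;15;25m[48;2;35;35;50m▌[38;2;15;15;25m[48;2;15;15;25m [38;2;15;15;25m[48;2;15;15;25m [0m
</frame>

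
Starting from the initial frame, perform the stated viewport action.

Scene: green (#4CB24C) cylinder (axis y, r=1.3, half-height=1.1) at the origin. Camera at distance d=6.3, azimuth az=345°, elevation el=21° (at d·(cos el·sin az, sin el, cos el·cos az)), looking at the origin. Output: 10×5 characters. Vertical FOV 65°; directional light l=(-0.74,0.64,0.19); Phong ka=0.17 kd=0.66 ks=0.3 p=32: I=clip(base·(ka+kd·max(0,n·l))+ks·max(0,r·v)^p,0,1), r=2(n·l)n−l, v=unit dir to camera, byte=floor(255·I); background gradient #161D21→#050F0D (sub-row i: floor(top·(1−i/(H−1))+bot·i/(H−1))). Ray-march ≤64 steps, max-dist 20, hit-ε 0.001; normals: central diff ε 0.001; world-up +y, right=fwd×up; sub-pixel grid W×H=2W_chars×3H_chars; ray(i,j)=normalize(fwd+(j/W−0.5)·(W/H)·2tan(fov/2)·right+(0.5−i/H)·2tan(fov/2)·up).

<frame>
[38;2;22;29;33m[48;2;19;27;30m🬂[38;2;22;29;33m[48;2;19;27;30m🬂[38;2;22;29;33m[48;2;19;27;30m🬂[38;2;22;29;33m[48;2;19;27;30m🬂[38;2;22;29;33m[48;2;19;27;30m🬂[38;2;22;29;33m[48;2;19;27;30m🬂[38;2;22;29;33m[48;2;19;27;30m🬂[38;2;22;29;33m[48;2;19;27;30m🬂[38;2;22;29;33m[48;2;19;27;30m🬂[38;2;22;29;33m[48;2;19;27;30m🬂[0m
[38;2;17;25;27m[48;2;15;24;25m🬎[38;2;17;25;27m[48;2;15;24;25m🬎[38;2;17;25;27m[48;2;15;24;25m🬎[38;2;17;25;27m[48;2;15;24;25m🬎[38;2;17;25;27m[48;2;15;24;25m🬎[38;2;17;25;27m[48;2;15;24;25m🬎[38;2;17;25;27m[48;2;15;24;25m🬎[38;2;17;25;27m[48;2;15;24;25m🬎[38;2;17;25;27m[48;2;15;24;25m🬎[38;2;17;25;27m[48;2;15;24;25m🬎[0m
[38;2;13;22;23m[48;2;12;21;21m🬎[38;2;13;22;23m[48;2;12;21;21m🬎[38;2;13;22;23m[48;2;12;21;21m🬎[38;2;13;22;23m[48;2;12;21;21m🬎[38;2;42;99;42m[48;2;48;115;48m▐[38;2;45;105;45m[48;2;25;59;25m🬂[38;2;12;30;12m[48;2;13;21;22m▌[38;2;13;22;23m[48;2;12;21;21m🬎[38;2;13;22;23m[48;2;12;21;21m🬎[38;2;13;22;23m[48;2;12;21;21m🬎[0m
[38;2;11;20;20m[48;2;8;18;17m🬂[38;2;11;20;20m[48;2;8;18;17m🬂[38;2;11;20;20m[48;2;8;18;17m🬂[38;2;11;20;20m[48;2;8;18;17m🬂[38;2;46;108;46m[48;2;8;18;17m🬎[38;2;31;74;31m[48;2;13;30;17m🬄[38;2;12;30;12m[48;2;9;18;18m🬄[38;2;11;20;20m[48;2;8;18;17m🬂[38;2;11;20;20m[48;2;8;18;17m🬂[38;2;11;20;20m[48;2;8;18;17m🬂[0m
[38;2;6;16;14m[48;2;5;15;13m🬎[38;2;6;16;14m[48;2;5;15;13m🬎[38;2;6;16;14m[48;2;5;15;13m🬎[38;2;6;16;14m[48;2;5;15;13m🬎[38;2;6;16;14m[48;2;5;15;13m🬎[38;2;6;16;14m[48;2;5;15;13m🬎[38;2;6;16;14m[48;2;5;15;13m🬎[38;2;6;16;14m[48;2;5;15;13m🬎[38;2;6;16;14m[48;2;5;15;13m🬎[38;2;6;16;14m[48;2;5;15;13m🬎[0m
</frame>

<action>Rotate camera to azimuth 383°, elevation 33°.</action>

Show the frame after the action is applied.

<frame>
[38;2;22;29;33m[48;2;19;27;30m🬂[38;2;22;29;33m[48;2;19;27;30m🬂[38;2;22;29;33m[48;2;19;27;30m🬂[38;2;22;29;33m[48;2;19;27;30m🬂[38;2;22;29;33m[48;2;19;27;30m🬂[38;2;22;29;33m[48;2;19;27;30m🬂[38;2;22;29;33m[48;2;19;27;30m🬂[38;2;22;29;33m[48;2;19;27;30m🬂[38;2;22;29;33m[48;2;19;27;30m🬂[38;2;22;29;33m[48;2;19;27;30m🬂[0m
[38;2;17;25;27m[48;2;15;24;25m🬎[38;2;17;25;27m[48;2;15;24;25m🬎[38;2;17;25;27m[48;2;15;24;25m🬎[38;2;17;25;27m[48;2;15;24;25m🬎[38;2;17;25;27m[48;2;45;105;45m🬝[38;2;17;25;27m[48;2;45;105;45m🬎[38;2;17;25;27m[48;2;15;24;25m🬎[38;2;17;25;27m[48;2;15;24;25m🬎[38;2;17;25;27m[48;2;15;24;25m🬎[38;2;17;25;27m[48;2;15;24;25m🬎[0m
[38;2;13;22;23m[48;2;12;21;21m🬎[38;2;13;22;23m[48;2;12;21;21m🬎[38;2;13;22;23m[48;2;12;21;21m🬎[38;2;13;22;23m[48;2;12;21;21m🬎[38;2;39;92;39m[48;2;19;45;19m🬕[38;2;45;105;45m[48;2;12;30;12m🬂[38;2;45;105;45m[48;2;12;25;18m🬀[38;2;13;22;23m[48;2;12;21;21m🬎[38;2;13;22;23m[48;2;12;21;21m🬎[38;2;13;22;23m[48;2;12;21;21m🬎[0m
[38;2;11;20;20m[48;2;8;18;17m🬂[38;2;11;20;20m[48;2;8;18;17m🬂[38;2;11;20;20m[48;2;8;18;17m🬂[38;2;11;20;20m[48;2;8;18;17m🬂[38;2;37;88;37m[48;2;13;30;18m🬀[38;2;12;30;12m[48;2;8;18;17m🬎[38;2;12;30;12m[48;2;9;18;18m🬀[38;2;11;20;20m[48;2;8;18;17m🬂[38;2;11;20;20m[48;2;8;18;17m🬂[38;2;11;20;20m[48;2;8;18;17m🬂[0m
[38;2;6;16;14m[48;2;5;15;13m🬎[38;2;6;16;14m[48;2;5;15;13m🬎[38;2;6;16;14m[48;2;5;15;13m🬎[38;2;6;16;14m[48;2;5;15;13m🬎[38;2;6;16;14m[48;2;5;15;13m🬎[38;2;6;16;14m[48;2;5;15;13m🬎[38;2;6;16;14m[48;2;5;15;13m🬎[38;2;6;16;14m[48;2;5;15;13m🬎[38;2;6;16;14m[48;2;5;15;13m🬎[38;2;6;16;14m[48;2;5;15;13m🬎[0m
</frame>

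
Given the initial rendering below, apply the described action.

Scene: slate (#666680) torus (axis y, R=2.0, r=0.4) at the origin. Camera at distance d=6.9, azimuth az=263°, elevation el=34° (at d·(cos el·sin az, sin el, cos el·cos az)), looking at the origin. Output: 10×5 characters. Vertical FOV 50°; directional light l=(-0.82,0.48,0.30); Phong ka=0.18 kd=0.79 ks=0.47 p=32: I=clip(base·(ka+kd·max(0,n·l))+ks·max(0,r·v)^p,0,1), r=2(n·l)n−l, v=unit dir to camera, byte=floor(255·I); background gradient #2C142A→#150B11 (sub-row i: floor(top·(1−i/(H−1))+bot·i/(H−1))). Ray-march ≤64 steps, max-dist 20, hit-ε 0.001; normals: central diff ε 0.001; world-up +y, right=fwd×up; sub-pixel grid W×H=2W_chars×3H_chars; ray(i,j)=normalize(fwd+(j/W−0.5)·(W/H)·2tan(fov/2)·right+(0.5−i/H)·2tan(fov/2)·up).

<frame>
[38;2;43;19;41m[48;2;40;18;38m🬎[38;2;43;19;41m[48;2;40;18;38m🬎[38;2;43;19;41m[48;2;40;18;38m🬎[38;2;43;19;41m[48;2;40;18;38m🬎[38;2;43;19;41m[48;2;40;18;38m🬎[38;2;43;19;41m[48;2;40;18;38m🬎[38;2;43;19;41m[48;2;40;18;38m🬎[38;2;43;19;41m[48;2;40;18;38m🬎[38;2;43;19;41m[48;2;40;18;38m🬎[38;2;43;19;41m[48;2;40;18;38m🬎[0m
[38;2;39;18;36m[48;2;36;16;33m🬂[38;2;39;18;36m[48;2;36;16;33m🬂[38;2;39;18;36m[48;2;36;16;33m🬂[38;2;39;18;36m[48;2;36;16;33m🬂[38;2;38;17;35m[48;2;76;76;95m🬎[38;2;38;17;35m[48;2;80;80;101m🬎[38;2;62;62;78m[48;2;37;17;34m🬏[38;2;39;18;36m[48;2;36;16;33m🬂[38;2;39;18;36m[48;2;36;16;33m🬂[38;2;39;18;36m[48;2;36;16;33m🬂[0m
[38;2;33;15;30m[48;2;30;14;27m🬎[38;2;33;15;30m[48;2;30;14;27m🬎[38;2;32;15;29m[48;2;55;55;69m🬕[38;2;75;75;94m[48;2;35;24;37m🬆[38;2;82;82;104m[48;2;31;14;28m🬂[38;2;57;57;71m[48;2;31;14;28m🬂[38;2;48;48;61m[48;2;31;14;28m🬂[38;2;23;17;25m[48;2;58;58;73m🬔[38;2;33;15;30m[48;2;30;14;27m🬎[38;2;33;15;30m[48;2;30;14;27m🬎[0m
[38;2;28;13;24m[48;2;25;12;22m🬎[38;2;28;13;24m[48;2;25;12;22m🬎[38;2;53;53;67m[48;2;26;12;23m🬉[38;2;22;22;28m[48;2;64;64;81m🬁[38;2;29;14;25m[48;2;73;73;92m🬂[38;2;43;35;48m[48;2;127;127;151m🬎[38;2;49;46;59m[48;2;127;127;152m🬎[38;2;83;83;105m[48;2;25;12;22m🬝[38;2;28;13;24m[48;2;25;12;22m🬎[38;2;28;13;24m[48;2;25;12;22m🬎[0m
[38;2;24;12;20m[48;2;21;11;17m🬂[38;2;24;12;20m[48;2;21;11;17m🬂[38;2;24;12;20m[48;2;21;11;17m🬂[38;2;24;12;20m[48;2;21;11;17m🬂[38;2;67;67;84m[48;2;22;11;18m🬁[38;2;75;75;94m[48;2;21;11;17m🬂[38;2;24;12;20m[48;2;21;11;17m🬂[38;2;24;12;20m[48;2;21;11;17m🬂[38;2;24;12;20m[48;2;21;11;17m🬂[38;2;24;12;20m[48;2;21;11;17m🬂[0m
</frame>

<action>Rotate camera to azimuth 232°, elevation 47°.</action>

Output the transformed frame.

<frame>
[38;2;43;19;41m[48;2;40;18;38m🬎[38;2;43;19;41m[48;2;40;18;38m🬎[38;2;43;19;41m[48;2;40;18;38m🬎[38;2;43;19;41m[48;2;40;18;38m🬎[38;2;43;19;41m[48;2;40;18;38m🬎[38;2;43;19;41m[48;2;40;18;38m🬎[38;2;43;19;41m[48;2;40;18;38m🬎[38;2;43;19;41m[48;2;40;18;38m🬎[38;2;43;19;41m[48;2;40;18;38m🬎[38;2;43;19;41m[48;2;40;18;38m🬎[0m
[38;2;39;18;36m[48;2;36;16;33m🬂[38;2;39;18;36m[48;2;36;16;33m🬂[38;2;39;18;36m[48;2;36;16;33m🬂[38;2;37;17;34m[48;2;78;78;98m🬝[38;2;48;36;53m[48;2;182;182;205m🬬[38;2;39;18;36m[48;2;54;54;68m🬂[38;2;38;17;35m[48;2;43;43;55m🬎[38;2;39;18;36m[48;2;36;16;33m🬂[38;2;39;18;36m[48;2;36;16;33m🬂[38;2;39;18;36m[48;2;36;16;33m🬂[0m
[38;2;33;15;30m[48;2;30;14;27m🬎[38;2;33;15;30m[48;2;30;14;27m🬎[38;2;32;15;29m[48;2;52;52;66m🬕[38;2;86;86;108m[48;2;31;14;28m🬕[38;2;33;15;30m[48;2;30;14;27m🬎[38;2;33;15;30m[48;2;30;14;27m🬎[38;2;31;14;28m[48;2;18;18;23m🬺[38;2;26;21;29m[48;2;61;61;77m🬕[38;2;33;15;30m[48;2;30;14;27m🬎[38;2;33;15;30m[48;2;30;14;27m🬎[0m
[38;2;28;13;24m[48;2;25;12;22m🬎[38;2;28;13;24m[48;2;25;12;22m🬎[38;2;44;44;55m[48;2;26;15;25m🬁[38;2;57;57;71m[48;2;34;26;37m🬪[38;2;28;13;24m[48;2;56;56;71m🬎[38;2;28;13;24m[48;2;52;52;65m🬎[38;2;28;17;28m[48;2;71;71;89m🬎[38;2;86;86;107m[48;2;23;17;25m🬜[38;2;28;13;24m[48;2;25;12;22m🬎[38;2;28;13;24m[48;2;25;12;22m🬎[0m
[38;2;24;12;20m[48;2;21;11;17m🬂[38;2;24;12;20m[48;2;21;11;17m🬂[38;2;24;12;20m[48;2;21;11;17m🬂[38;2;39;39;49m[48;2;22;11;18m🬁[38;2;61;61;76m[48;2;21;11;17m🬂[38;2;74;74;93m[48;2;21;11;17m🬂[38;2;85;85;106m[48;2;21;11;17m🬂[38;2;24;12;20m[48;2;21;11;17m🬂[38;2;24;12;20m[48;2;21;11;17m🬂[38;2;24;12;20m[48;2;21;11;17m🬂[0m
</frame>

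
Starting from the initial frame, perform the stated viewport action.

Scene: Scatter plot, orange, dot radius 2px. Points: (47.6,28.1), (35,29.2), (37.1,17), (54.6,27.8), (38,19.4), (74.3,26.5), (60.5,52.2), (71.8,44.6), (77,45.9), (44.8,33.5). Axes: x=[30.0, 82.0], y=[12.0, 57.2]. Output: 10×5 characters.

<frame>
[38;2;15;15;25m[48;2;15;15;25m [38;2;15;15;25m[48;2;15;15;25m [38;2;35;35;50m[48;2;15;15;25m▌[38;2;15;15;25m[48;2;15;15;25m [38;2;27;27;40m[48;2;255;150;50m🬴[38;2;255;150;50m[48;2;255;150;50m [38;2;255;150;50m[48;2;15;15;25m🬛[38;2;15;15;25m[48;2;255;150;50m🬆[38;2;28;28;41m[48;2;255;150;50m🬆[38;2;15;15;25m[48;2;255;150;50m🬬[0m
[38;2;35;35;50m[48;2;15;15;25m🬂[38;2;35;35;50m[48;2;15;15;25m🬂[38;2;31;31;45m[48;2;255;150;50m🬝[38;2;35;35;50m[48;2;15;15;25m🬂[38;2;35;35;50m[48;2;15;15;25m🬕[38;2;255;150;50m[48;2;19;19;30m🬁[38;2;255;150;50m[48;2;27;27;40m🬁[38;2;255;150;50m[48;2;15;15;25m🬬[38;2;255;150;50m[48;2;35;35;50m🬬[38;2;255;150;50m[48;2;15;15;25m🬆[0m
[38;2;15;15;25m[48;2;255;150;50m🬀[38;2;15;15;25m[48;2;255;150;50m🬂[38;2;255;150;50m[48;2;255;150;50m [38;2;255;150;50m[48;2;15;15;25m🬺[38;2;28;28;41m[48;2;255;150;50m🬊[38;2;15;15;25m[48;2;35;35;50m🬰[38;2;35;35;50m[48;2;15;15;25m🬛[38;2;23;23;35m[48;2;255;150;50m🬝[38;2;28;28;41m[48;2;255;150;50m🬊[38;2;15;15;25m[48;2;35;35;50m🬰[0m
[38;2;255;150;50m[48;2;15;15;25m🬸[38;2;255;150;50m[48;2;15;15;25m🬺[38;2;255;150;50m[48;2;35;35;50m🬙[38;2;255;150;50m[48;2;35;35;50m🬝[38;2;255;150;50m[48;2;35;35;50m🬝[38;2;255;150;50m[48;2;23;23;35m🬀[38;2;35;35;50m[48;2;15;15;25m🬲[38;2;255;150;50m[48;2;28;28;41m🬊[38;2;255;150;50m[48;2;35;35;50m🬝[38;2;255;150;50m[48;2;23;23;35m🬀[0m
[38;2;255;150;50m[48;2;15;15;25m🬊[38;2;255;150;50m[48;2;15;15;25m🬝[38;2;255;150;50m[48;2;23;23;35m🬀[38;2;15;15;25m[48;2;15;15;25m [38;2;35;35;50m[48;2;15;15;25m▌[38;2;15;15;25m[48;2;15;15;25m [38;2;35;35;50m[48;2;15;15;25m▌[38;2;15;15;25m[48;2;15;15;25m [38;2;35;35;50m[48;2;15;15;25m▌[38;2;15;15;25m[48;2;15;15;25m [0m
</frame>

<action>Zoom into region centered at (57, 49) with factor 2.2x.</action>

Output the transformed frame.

<frame>
[38;2;15;15;25m[48;2;15;15;25m [38;2;15;15;25m[48;2;15;15;25m [38;2;35;35;50m[48;2;15;15;25m▌[38;2;15;15;25m[48;2;15;15;25m [38;2;35;35;50m[48;2;15;15;25m▌[38;2;15;15;25m[48;2;15;15;25m [38;2;23;23;35m[48;2;255;150;50m🬬[38;2;15;15;25m[48;2;15;15;25m [38;2;35;35;50m[48;2;15;15;25m▌[38;2;15;15;25m[48;2;15;15;25m [0m
[38;2;35;35;50m[48;2;15;15;25m🬂[38;2;35;35;50m[48;2;15;15;25m🬂[38;2;35;35;50m[48;2;15;15;25m🬕[38;2;35;35;50m[48;2;15;15;25m🬂[38;2;35;35;50m[48;2;15;15;25m🬕[38;2;255;150;50m[48;2;25;25;37m🬫[38;2;255;150;50m[48;2;255;150;50m [38;2;255;150;50m[48;2;23;23;35m🬃[38;2;35;35;50m[48;2;15;15;25m🬕[38;2;35;35;50m[48;2;15;15;25m🬂[0m
[38;2;15;15;25m[48;2;35;35;50m🬰[38;2;15;15;25m[48;2;35;35;50m🬰[38;2;35;35;50m[48;2;15;15;25m🬛[38;2;15;15;25m[48;2;35;35;50m🬰[38;2;35;35;50m[48;2;15;15;25m🬛[38;2;15;15;25m[48;2;35;35;50m🬰[38;2;255;150;50m[48;2;27;27;40m🬀[38;2;15;15;25m[48;2;35;35;50m🬰[38;2;35;35;50m[48;2;15;15;25m🬛[38;2;15;15;25m[48;2;35;35;50m🬰[0m
[38;2;15;15;25m[48;2;35;35;50m🬎[38;2;15;15;25m[48;2;35;35;50m🬎[38;2;35;35;50m[48;2;15;15;25m🬲[38;2;15;15;25m[48;2;35;35;50m🬎[38;2;35;35;50m[48;2;15;15;25m🬲[38;2;15;15;25m[48;2;35;35;50m🬎[38;2;35;35;50m[48;2;15;15;25m🬲[38;2;15;15;25m[48;2;35;35;50m🬎[38;2;35;35;50m[48;2;15;15;25m🬲[38;2;15;15;25m[48;2;35;35;50m🬎[0m
[38;2;15;15;25m[48;2;15;15;25m [38;2;15;15;25m[48;2;15;15;25m [38;2;35;35;50m[48;2;15;15;25m▌[38;2;15;15;25m[48;2;15;15;25m [38;2;35;35;50m[48;2;15;15;25m▌[38;2;15;15;25m[48;2;15;15;25m [38;2;35;35;50m[48;2;15;15;25m▌[38;2;15;15;25m[48;2;15;15;25m [38;2;35;35;50m[48;2;15;15;25m▌[38;2;15;15;25m[48;2;15;15;25m [0m
</frame>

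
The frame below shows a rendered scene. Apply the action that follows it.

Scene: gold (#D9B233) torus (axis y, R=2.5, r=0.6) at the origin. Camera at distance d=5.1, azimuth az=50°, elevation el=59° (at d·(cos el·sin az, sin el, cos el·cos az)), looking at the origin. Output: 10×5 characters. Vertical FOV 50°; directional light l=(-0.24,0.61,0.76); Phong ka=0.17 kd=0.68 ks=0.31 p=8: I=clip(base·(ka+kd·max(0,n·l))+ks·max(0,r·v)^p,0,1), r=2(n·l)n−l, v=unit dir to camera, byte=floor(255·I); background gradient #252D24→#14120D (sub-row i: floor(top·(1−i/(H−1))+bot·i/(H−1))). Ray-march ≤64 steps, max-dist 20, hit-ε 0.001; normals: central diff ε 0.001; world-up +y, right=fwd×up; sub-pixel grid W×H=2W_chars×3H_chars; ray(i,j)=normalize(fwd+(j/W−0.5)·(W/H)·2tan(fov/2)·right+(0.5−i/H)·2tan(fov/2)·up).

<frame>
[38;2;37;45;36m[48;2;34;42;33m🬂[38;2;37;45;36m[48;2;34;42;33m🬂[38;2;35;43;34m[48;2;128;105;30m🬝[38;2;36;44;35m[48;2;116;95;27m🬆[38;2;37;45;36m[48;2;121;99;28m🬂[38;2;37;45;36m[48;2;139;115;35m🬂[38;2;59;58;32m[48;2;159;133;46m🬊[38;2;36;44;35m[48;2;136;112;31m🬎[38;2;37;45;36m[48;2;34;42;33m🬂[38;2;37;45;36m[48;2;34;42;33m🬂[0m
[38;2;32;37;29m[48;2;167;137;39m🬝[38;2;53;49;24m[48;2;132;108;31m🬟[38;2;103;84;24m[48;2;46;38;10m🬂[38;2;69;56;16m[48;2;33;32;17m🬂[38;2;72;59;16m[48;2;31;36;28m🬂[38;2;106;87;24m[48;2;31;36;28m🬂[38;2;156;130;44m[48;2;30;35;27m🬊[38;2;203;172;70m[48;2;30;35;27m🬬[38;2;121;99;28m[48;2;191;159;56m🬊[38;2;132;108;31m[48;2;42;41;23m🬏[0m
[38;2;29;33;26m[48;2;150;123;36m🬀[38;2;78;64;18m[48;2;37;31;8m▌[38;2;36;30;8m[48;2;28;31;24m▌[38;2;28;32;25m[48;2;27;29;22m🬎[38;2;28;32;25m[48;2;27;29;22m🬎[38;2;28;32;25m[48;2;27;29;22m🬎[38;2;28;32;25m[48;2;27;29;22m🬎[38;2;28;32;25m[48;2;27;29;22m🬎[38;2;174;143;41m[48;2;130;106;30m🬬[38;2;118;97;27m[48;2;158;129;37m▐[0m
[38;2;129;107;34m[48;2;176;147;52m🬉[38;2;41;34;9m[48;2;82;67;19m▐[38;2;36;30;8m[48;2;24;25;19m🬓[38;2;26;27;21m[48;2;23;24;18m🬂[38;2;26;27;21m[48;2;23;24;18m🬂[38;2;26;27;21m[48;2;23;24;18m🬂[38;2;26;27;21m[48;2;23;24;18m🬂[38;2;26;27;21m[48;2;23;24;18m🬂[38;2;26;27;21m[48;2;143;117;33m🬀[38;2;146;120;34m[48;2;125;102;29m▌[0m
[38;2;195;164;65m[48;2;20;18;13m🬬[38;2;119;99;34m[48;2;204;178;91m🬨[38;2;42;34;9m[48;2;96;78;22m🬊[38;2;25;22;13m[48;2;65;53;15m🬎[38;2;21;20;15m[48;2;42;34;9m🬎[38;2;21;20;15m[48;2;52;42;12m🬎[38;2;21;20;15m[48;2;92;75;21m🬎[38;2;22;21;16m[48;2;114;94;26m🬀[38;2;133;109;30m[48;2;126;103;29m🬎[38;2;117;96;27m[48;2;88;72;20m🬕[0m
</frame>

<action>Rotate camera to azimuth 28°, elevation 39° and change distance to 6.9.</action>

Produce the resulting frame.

<frame>
[38;2;37;45;36m[48;2;34;42;33m🬂[38;2;37;45;36m[48;2;34;42;33m🬂[38;2;37;45;36m[48;2;34;42;33m🬂[38;2;37;45;36m[48;2;34;42;33m🬂[38;2;37;45;36m[48;2;34;42;33m🬂[38;2;37;45;36m[48;2;34;42;33m🬂[38;2;37;45;36m[48;2;34;42;33m🬂[38;2;37;45;36m[48;2;34;42;33m🬂[38;2;37;45;36m[48;2;34;42;33m🬂[38;2;37;45;36m[48;2;34;42;33m🬂[0m
[38;2;32;38;30m[48;2;30;35;27m🬎[38;2;32;38;30m[48;2;30;35;27m🬎[38;2;32;37;29m[48;2;128;105;30m🬝[38;2;32;38;30m[48;2;107;87;25m🬆[38;2;33;39;31m[48;2;122;100;28m🬂[38;2;33;39;31m[48;2;153;126;37m🬂[38;2;59;56;29m[48;2;195;164;63m🬊[38;2;32;38;30m[48;2;145;119;34m🬎[38;2;32;38;30m[48;2;30;35;27m🬎[38;2;32;38;30m[48;2;30;35;27m🬎[0m
[38;2;28;32;25m[48;2;27;29;22m🬎[38;2;157;129;37m[48;2;28;31;24m🬦[38;2;109;90;25m[48;2;49;40;11m▌[38;2;36;30;8m[48;2;27;29;22m🬆[38;2;36;30;8m[48;2;27;30;23m🬀[38;2;28;32;25m[48;2;27;29;22m🬎[38;2;148;121;34m[48;2;34;34;21m🬁[38;2;147;121;34m[48;2;27;29;22m🬬[38;2;58;52;23m[48;2;125;102;29m🬉[38;2;28;32;25m[48;2;27;29;22m🬎[0m
[38;2;26;27;21m[48;2;23;24;18m🬂[38;2;177;145;41m[48;2;24;25;19m▐[38;2;107;87;25m[48;2;180;150;51m🬊[38;2;40;37;20m[48;2;139;114;32m🬎[38;2;25;26;20m[48;2;109;89;25m🬎[38;2;25;26;20m[48;2;105;86;24m🬎[38;2;25;26;20m[48;2;123;101;29m🬎[38;2;26;27;21m[48;2;124;102;29m🬀[38;2;115;95;26m[48;2;80;65;18m🬕[38;2;26;27;21m[48;2;23;24;18m🬂[0m
[38;2;22;21;16m[48;2;20;18;13m🬂[38;2;22;21;16m[48;2;20;18;13m🬂[38;2;186;154;52m[48;2;20;18;13m🬊[38;2;196;166;68m[48;2;20;18;13m🬬[38;2;204;174;77m[48;2;157;129;40m🬋[38;2;164;136;45m[48;2;143;117;33m🬋[38;2;141;116;33m[48;2;110;90;25m🬎[38;2;114;94;26m[48;2;20;18;13m🬎[38;2;89;73;20m[48;2;20;19;14m🬀[38;2;22;21;16m[48;2;20;18;13m🬂[0m
</frame>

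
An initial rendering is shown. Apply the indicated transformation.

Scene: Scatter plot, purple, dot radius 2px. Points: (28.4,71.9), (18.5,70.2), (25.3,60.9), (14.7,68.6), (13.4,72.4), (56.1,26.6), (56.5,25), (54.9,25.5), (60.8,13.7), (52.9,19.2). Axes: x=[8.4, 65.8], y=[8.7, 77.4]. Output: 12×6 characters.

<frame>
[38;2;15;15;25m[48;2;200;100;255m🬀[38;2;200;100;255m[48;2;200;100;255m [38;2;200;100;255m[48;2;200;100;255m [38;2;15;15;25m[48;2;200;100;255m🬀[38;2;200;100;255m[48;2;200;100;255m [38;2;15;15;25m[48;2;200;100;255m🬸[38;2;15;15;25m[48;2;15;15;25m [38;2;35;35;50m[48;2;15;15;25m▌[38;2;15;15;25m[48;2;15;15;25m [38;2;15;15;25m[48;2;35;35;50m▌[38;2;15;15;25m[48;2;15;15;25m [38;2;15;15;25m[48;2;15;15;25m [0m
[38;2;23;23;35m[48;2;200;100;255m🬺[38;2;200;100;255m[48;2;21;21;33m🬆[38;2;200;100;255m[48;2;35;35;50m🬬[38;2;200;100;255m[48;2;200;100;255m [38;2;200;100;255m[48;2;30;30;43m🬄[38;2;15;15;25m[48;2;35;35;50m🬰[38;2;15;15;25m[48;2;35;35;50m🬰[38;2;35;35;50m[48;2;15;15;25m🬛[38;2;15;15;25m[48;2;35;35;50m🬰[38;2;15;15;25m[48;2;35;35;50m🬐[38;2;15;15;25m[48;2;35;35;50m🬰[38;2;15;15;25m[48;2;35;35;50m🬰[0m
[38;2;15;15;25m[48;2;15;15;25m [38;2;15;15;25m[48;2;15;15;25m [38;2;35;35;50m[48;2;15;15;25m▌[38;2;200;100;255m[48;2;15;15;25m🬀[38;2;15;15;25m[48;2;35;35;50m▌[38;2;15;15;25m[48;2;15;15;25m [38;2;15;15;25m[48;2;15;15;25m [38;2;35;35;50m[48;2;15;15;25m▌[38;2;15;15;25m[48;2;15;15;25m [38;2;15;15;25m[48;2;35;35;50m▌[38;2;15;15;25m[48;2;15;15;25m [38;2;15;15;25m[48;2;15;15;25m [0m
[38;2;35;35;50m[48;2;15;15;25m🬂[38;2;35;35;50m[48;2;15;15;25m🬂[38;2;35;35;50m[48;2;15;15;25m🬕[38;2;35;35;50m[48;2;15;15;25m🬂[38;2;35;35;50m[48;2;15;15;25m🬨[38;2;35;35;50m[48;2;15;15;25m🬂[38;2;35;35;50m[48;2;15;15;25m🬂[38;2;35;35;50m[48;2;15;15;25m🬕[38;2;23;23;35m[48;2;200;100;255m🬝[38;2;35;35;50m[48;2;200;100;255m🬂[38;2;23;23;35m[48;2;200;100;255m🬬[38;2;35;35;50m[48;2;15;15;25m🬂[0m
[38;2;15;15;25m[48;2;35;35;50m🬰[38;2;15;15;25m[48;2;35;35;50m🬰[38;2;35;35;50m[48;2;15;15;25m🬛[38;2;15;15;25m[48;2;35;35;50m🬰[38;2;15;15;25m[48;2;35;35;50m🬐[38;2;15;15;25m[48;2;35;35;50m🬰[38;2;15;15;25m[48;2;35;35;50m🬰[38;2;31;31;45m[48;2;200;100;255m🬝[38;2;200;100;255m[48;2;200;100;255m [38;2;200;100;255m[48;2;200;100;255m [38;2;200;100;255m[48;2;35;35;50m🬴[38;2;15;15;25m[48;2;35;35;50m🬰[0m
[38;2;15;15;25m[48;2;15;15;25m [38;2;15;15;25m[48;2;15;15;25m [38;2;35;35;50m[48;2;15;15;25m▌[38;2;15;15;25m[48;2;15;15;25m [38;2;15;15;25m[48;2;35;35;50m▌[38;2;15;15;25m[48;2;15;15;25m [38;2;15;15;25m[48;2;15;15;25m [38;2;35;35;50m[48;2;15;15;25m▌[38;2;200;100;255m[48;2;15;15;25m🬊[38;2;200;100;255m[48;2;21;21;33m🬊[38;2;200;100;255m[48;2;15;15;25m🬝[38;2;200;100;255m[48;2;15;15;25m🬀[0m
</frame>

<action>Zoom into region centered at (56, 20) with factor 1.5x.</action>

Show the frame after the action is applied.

<frame>
[38;2;15;15;25m[48;2;15;15;25m [38;2;15;15;25m[48;2;15;15;25m [38;2;35;35;50m[48;2;15;15;25m▌[38;2;15;15;25m[48;2;15;15;25m [38;2;15;15;25m[48;2;35;35;50m▌[38;2;15;15;25m[48;2;15;15;25m [38;2;15;15;25m[48;2;15;15;25m [38;2;35;35;50m[48;2;15;15;25m▌[38;2;15;15;25m[48;2;15;15;25m [38;2;15;15;25m[48;2;35;35;50m▌[38;2;15;15;25m[48;2;15;15;25m [38;2;15;15;25m[48;2;15;15;25m [0m
[38;2;15;15;25m[48;2;35;35;50m🬰[38;2;15;15;25m[48;2;35;35;50m🬰[38;2;35;35;50m[48;2;15;15;25m🬛[38;2;15;15;25m[48;2;35;35;50m🬰[38;2;27;27;40m[48;2;200;100;255m🬝[38;2;15;15;25m[48;2;200;100;255m🬂[38;2;23;23;35m[48;2;200;100;255m🬬[38;2;35;35;50m[48;2;15;15;25m🬛[38;2;15;15;25m[48;2;35;35;50m🬰[38;2;15;15;25m[48;2;35;35;50m🬐[38;2;15;15;25m[48;2;35;35;50m🬰[38;2;15;15;25m[48;2;35;35;50m🬰[0m
[38;2;15;15;25m[48;2;15;15;25m [38;2;15;15;25m[48;2;15;15;25m [38;2;35;35;50m[48;2;15;15;25m▌[38;2;15;15;25m[48;2;200;100;255m🬝[38;2;200;100;255m[48;2;200;100;255m [38;2;200;100;255m[48;2;200;100;255m [38;2;200;100;255m[48;2;15;15;25m🬆[38;2;23;23;35m[48;2;200;100;255m🬬[38;2;15;15;25m[48;2;15;15;25m [38;2;15;15;25m[48;2;35;35;50m▌[38;2;15;15;25m[48;2;15;15;25m [38;2;15;15;25m[48;2;15;15;25m [0m
[38;2;35;35;50m[48;2;15;15;25m🬂[38;2;35;35;50m[48;2;15;15;25m🬂[38;2;35;35;50m[48;2;15;15;25m🬕[38;2;35;35;50m[48;2;15;15;25m🬂[38;2;200;100;255m[48;2;21;21;33m🬊[38;2;200;100;255m[48;2;19;19;30m🬀[38;2;200;100;255m[48;2;25;25;37m🬫[38;2;200;100;255m[48;2;200;100;255m [38;2;200;100;255m[48;2;23;23;35m🬃[38;2;35;35;50m[48;2;15;15;25m🬨[38;2;35;35;50m[48;2;15;15;25m🬂[38;2;35;35;50m[48;2;15;15;25m🬂[0m
[38;2;15;15;25m[48;2;35;35;50m🬰[38;2;15;15;25m[48;2;35;35;50m🬰[38;2;35;35;50m[48;2;15;15;25m🬛[38;2;15;15;25m[48;2;35;35;50m🬰[38;2;15;15;25m[48;2;35;35;50m🬐[38;2;15;15;25m[48;2;35;35;50m🬰[38;2;15;15;25m[48;2;35;35;50m🬰[38;2;200;100;255m[48;2;27;27;40m🬀[38;2;15;15;25m[48;2;35;35;50m🬰[38;2;15;15;25m[48;2;35;35;50m🬐[38;2;15;15;25m[48;2;35;35;50m🬰[38;2;15;15;25m[48;2;35;35;50m🬰[0m
[38;2;15;15;25m[48;2;15;15;25m [38;2;15;15;25m[48;2;15;15;25m [38;2;35;35;50m[48;2;15;15;25m▌[38;2;15;15;25m[48;2;15;15;25m [38;2;15;15;25m[48;2;35;35;50m▌[38;2;15;15;25m[48;2;15;15;25m [38;2;15;15;25m[48;2;15;15;25m [38;2;35;35;50m[48;2;15;15;25m▌[38;2;15;15;25m[48;2;15;15;25m [38;2;15;15;25m[48;2;35;35;50m▌[38;2;15;15;25m[48;2;15;15;25m [38;2;15;15;25m[48;2;15;15;25m [0m
</frame>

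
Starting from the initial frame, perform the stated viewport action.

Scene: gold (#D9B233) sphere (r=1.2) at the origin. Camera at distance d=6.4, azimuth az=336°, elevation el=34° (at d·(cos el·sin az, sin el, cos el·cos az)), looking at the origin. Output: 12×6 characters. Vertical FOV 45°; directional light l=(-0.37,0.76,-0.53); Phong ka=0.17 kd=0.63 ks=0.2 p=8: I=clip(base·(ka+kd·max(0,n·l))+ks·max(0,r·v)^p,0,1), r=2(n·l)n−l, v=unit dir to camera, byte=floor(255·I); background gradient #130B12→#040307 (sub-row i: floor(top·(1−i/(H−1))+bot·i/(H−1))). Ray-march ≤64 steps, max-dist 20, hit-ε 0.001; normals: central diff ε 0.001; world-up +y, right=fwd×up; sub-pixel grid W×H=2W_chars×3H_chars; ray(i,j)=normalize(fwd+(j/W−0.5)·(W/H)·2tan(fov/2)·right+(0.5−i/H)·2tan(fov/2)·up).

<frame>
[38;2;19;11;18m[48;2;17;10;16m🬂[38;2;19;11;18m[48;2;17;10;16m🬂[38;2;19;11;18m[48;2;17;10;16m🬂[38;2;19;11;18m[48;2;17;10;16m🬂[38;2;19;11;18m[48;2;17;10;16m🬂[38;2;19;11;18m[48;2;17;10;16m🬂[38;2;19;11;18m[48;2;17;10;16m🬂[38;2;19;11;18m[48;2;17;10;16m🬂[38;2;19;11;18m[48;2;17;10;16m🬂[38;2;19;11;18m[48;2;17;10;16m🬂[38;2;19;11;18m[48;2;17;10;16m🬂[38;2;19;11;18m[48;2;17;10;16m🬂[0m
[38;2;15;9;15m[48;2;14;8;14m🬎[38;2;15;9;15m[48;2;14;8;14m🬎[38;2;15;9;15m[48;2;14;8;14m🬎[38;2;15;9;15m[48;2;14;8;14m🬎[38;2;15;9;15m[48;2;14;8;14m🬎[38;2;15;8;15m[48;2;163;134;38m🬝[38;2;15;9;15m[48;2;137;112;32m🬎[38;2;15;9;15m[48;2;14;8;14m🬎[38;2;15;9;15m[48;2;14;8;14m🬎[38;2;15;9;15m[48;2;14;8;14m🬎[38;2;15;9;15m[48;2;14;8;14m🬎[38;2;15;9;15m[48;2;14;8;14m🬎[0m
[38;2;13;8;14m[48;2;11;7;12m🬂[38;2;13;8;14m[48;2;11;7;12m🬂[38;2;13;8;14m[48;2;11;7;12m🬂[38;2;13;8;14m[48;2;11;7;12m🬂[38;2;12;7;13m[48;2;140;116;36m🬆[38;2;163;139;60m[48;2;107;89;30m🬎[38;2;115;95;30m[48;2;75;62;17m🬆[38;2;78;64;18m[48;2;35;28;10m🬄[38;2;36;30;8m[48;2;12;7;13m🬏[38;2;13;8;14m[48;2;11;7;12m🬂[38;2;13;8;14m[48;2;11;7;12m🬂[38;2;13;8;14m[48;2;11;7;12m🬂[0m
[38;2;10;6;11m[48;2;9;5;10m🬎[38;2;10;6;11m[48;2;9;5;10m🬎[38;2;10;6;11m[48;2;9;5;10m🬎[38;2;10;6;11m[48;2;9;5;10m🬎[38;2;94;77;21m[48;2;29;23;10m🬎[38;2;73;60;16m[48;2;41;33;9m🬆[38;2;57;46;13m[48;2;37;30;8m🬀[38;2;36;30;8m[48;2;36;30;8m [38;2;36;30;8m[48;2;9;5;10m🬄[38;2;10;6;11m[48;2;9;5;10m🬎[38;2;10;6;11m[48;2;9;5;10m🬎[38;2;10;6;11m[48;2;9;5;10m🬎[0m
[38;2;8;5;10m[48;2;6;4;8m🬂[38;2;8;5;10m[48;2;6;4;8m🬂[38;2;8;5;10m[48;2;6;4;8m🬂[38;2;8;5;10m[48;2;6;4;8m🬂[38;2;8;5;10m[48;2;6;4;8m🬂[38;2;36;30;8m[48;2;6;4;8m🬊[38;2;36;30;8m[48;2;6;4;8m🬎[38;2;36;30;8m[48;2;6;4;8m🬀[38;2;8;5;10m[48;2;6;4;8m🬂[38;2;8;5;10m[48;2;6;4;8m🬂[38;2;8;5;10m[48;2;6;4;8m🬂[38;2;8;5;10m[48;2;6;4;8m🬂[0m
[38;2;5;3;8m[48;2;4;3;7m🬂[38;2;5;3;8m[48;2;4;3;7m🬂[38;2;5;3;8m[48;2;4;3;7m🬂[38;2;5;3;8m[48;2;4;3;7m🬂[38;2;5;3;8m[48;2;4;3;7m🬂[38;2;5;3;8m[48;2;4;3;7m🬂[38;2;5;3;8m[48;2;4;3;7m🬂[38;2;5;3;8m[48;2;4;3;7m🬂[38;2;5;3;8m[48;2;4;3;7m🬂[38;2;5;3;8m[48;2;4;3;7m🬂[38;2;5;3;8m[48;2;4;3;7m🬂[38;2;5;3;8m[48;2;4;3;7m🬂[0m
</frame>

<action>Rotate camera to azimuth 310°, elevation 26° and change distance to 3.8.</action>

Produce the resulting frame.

<frame>
[38;2;19;11;18m[48;2;17;10;16m🬂[38;2;19;11;18m[48;2;17;10;16m🬂[38;2;19;11;18m[48;2;17;10;16m🬂[38;2;19;11;18m[48;2;17;10;16m🬂[38;2;19;11;18m[48;2;17;10;16m🬂[38;2;18;10;17m[48;2;150;123;35m🬝[38;2;18;10;17m[48;2;133;109;31m🬎[38;2;19;11;18m[48;2;17;10;16m🬂[38;2;19;11;18m[48;2;17;10;16m🬂[38;2;19;11;18m[48;2;17;10;16m🬂[38;2;19;11;18m[48;2;17;10;16m🬂[38;2;19;11;18m[48;2;17;10;16m🬂[0m
[38;2;15;9;15m[48;2;14;8;14m🬎[38;2;15;9;15m[48;2;14;8;14m🬎[38;2;15;9;15m[48;2;14;8;14m🬎[38;2;15;9;15m[48;2;167;137;40m🬆[38;2;167;138;45m[48;2;183;158;74m🬎[38;2;145;121;41m[48;2;165;141;62m🬨[38;2;123;101;31m[48;2;107;88;26m🬕[38;2;102;84;23m[48;2;88;72;20m🬆[38;2;69;56;16m[48;2;16;9;16m🬺[38;2;36;30;8m[48;2;15;8;15m🬏[38;2;15;9;15m[48;2;14;8;14m🬎[38;2;15;9;15m[48;2;14;8;14m🬎[0m
[38;2;13;8;14m[48;2;11;7;12m🬂[38;2;13;8;14m[48;2;11;7;12m🬂[38;2;12;7;13m[48;2;143;117;33m🬝[38;2;159;133;47m[48;2;140;116;36m🬊[38;2;170;146;69m[48;2;130;109;41m🬆[38;2;131;110;43m[48;2;101;83;25m🬆[38;2;97;80;23m[48;2;81;66;19m🬆[38;2;77;63;17m[48;2;62;51;14m🬆[38;2;58;47;13m[48;2;42;35;9m🬄[38;2;36;30;8m[48;2;12;7;13m🬲[38;2;13;8;14m[48;2;11;7;12m🬂[38;2;13;8;14m[48;2;11;7;12m🬂[0m
[38;2;10;6;11m[48;2;9;5;10m🬎[38;2;10;6;11m[48;2;9;5;10m🬎[38;2;125;103;29m[48;2;9;5;10m🬉[38;2;119;97;28m[48;2;100;82;23m🬆[38;2;103;84;25m[48;2;85;70;19m🬆[38;2;86;70;20m[48;2;69;57;15m🬆[38;2;68;56;15m[48;2;52;42;11m🬆[38;2;51;42;12m[48;2;38;32;8m🬄[38;2;36;30;8m[48;2;36;30;8m [38;2;36;30;8m[48;2;9;5;10m🬝[38;2;10;6;11m[48;2;9;5;10m🬎[38;2;10;6;11m[48;2;9;5;10m🬎[0m
[38;2;8;5;10m[48;2;6;4;8m🬂[38;2;8;5;10m[48;2;6;4;8m🬂[38;2;8;5;10m[48;2;6;4;8m🬂[38;2;71;58;16m[48;2;6;4;8m🬬[38;2;69;56;15m[48;2;48;39;11m🬆[38;2;56;46;13m[48;2;40;33;9m🬂[38;2;43;36;10m[48;2;36;30;8m🬀[38;2;36;30;8m[48;2;36;30;8m [38;2;36;30;8m[48;2;36;30;8m [38;2;36;30;8m[48;2;6;4;8m🬄[38;2;8;5;10m[48;2;6;4;8m🬂[38;2;8;5;10m[48;2;6;4;8m🬂[0m
[38;2;5;3;8m[48;2;4;3;7m🬂[38;2;5;3;8m[48;2;4;3;7m🬂[38;2;5;3;8m[48;2;4;3;7m🬂[38;2;5;3;8m[48;2;4;3;7m🬂[38;2;36;30;8m[48;2;4;3;7m🬂[38;2;36;30;8m[48;2;4;3;7m🬊[38;2;36;30;8m[48;2;4;3;7m🬎[38;2;36;30;8m[48;2;4;3;7m🬂[38;2;36;30;8m[48;2;4;3;7m🬀[38;2;5;3;8m[48;2;4;3;7m🬂[38;2;5;3;8m[48;2;4;3;7m🬂[38;2;5;3;8m[48;2;4;3;7m🬂[0m
</frame>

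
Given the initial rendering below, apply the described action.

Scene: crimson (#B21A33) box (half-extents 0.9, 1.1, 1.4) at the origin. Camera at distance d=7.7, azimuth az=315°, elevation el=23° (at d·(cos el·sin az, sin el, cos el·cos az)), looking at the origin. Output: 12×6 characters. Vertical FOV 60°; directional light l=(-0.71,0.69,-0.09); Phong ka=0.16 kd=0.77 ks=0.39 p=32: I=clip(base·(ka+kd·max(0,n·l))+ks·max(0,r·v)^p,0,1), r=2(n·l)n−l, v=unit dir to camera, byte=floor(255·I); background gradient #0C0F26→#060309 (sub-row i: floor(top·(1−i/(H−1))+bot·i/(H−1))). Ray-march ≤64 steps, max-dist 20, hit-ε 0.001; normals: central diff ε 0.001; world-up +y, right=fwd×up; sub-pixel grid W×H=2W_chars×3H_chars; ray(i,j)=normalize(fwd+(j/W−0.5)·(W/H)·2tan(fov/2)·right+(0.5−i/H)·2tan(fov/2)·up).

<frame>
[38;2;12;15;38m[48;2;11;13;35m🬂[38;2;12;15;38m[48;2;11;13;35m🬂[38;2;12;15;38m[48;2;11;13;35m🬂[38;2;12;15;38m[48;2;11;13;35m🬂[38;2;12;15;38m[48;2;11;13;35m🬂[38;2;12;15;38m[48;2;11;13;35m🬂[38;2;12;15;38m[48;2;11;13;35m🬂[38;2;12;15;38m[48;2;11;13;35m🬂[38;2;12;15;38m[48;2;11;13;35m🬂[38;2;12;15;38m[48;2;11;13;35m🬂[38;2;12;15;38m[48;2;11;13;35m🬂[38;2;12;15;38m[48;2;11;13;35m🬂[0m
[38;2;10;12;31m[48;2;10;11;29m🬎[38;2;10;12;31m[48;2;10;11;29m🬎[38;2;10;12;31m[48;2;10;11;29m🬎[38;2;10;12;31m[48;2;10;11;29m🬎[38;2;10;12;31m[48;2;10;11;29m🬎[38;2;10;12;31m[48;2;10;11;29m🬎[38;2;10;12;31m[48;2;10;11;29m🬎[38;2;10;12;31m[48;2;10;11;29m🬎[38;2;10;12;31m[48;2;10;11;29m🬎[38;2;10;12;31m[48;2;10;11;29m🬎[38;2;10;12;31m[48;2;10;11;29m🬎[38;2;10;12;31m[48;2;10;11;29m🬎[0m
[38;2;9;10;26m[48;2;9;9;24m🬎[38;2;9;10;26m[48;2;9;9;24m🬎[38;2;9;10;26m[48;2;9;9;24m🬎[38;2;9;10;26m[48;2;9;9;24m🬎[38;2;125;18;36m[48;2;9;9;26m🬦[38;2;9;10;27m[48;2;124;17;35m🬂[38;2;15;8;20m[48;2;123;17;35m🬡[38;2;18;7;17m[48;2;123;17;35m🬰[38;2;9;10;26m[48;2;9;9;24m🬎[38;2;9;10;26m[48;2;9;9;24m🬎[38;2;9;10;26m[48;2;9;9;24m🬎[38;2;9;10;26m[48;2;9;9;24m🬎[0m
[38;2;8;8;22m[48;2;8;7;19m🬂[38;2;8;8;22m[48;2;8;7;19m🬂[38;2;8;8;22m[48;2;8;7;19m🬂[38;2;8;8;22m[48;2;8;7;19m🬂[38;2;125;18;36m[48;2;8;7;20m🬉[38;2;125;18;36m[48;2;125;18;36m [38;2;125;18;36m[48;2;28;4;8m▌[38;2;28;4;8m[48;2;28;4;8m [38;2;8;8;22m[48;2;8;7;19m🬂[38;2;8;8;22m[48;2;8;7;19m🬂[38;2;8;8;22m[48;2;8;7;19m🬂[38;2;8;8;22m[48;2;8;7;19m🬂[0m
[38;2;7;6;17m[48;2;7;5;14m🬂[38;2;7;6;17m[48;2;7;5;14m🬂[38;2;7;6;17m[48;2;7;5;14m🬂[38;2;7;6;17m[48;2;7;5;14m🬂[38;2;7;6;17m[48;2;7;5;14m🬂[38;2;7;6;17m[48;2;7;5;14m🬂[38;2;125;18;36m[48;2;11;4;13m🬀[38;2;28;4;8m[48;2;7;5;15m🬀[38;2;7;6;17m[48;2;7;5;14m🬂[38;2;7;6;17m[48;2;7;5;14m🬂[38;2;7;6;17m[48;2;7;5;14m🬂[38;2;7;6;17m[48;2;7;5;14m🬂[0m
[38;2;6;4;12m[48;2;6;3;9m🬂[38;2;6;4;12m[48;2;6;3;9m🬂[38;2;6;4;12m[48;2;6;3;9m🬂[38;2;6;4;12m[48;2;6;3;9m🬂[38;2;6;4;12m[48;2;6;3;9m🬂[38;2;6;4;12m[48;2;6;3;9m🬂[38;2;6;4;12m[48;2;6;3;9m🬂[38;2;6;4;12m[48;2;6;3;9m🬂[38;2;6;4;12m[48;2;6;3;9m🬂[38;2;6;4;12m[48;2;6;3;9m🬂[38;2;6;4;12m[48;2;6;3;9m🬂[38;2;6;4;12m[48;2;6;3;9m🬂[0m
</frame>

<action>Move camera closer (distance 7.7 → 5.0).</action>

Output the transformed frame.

<frame>
[38;2;12;15;38m[48;2;11;13;35m🬂[38;2;12;15;38m[48;2;11;13;35m🬂[38;2;12;15;38m[48;2;11;13;35m🬂[38;2;12;15;38m[48;2;11;13;35m🬂[38;2;12;15;38m[48;2;11;13;35m🬂[38;2;12;15;38m[48;2;11;13;35m🬂[38;2;12;15;38m[48;2;11;13;35m🬂[38;2;12;15;38m[48;2;11;13;35m🬂[38;2;12;15;38m[48;2;11;13;35m🬂[38;2;12;15;38m[48;2;11;13;35m🬂[38;2;12;15;38m[48;2;11;13;35m🬂[38;2;12;15;38m[48;2;11;13;35m🬂[0m
[38;2;10;12;31m[48;2;10;11;29m🬎[38;2;10;12;31m[48;2;10;11;29m🬎[38;2;10;12;31m[48;2;10;11;29m🬎[38;2;10;12;31m[48;2;10;11;29m🬎[38;2;10;12;31m[48;2;10;11;29m🬎[38;2;10;12;31m[48;2;123;17;35m🬎[38;2;123;17;35m[48;2;10;11;31m🬏[38;2;10;12;31m[48;2;10;11;29m🬎[38;2;10;12;31m[48;2;10;11;29m🬎[38;2;10;12;31m[48;2;10;11;29m🬎[38;2;10;12;31m[48;2;10;11;29m🬎[38;2;10;12;31m[48;2;10;11;29m🬎[0m
[38;2;9;10;26m[48;2;9;9;24m🬎[38;2;9;10;26m[48;2;9;9;24m🬎[38;2;9;10;26m[48;2;9;9;24m🬎[38;2;125;18;36m[48;2;9;9;25m🬁[38;2;125;18;36m[48;2;125;18;36m [38;2;123;17;35m[48;2;125;18;36m🬂[38;2;123;17;35m[48;2;125;18;36m🬂[38;2;123;17;35m[48;2;28;4;8m🬆[38;2;123;17;35m[48;2;28;4;8m🬂[38;2;9;10;26m[48;2;9;9;24m🬎[38;2;9;10;26m[48;2;9;9;24m🬎[38;2;9;10;26m[48;2;9;9;24m🬎[0m
[38;2;8;8;22m[48;2;8;7;19m🬂[38;2;8;8;22m[48;2;8;7;19m🬂[38;2;8;8;22m[48;2;8;7;19m🬂[38;2;8;8;22m[48;2;8;7;19m🬂[38;2;125;18;36m[48;2;125;18;36m [38;2;125;18;36m[48;2;125;18;36m [38;2;125;18;36m[48;2;125;18;36m [38;2;28;4;8m[48;2;28;4;8m [38;2;28;4;8m[48;2;28;4;8m [38;2;8;8;22m[48;2;8;7;19m🬂[38;2;8;8;22m[48;2;8;7;19m🬂[38;2;8;8;22m[48;2;8;7;19m🬂[0m
[38;2;7;6;17m[48;2;7;5;14m🬂[38;2;7;6;17m[48;2;7;5;14m🬂[38;2;7;6;17m[48;2;7;5;14m🬂[38;2;7;6;17m[48;2;7;5;14m🬂[38;2;125;18;36m[48;2;7;5;15m🬁[38;2;125;18;36m[48;2;7;5;14m🬎[38;2;125;18;36m[48;2;125;18;36m [38;2;28;4;8m[48;2;28;4;8m [38;2;28;4;8m[48;2;7;5;14m🬆[38;2;7;6;17m[48;2;7;5;14m🬂[38;2;7;6;17m[48;2;7;5;14m🬂[38;2;7;6;17m[48;2;7;5;14m🬂[0m
[38;2;6;4;12m[48;2;6;3;9m🬂[38;2;6;4;12m[48;2;6;3;9m🬂[38;2;6;4;12m[48;2;6;3;9m🬂[38;2;6;4;12m[48;2;6;3;9m🬂[38;2;6;4;12m[48;2;6;3;9m🬂[38;2;6;4;12m[48;2;6;3;9m🬂[38;2;125;18;36m[48;2;6;3;10m🬁[38;2;28;4;8m[48;2;6;3;10m🬀[38;2;6;4;12m[48;2;6;3;9m🬂[38;2;6;4;12m[48;2;6;3;9m🬂[38;2;6;4;12m[48;2;6;3;9m🬂[38;2;6;4;12m[48;2;6;3;9m🬂[0m
</frame>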